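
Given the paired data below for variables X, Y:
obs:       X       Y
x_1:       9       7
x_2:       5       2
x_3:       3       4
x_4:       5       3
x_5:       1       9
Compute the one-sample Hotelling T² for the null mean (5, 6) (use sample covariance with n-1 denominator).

Step 1 — sample mean vector:
  mean(X) = (9 + 5 + 3 + 5 + 1) / 5 = 23/5 = 4.6
  mean(Y) = (7 + 2 + 4 + 3 + 9) / 5 = 25/5 = 5
  x̄ = (4.6, 5),  deviation x̄ - mu_0 = (4.6, 5) - (5, 6) = (-0.4, -1).

Step 2 — sample covariance matrix, S[i,j] = (1/(n-1)) · Σ_k (x_{k,i} - mean_i) · (x_{k,j} - mean_j), divisor n-1 = 4:
  S[X,X] = ((4.4)·(4.4) + (0.4)·(0.4) + (-1.6)·(-1.6) + (0.4)·(0.4) + (-3.6)·(-3.6)) / 4 = 35.2/4 = 8.8
  S[X,Y] = ((4.4)·(2) + (0.4)·(-3) + (-1.6)·(-1) + (0.4)·(-2) + (-3.6)·(4)) / 4 = -6/4 = -1.5
  S[Y,Y] = ((2)·(2) + (-3)·(-3) + (-1)·(-1) + (-2)·(-2) + (4)·(4)) / 4 = 34/4 = 8.5
  S = [[8.8, -1.5],
 [-1.5, 8.5]].

Step 3 — invert S. det(S) = 8.8·8.5 - (-1.5)² = 72.55.
  S^{-1} = (1/det) · [[d, -b], [-b, a]] = [[0.1172, 0.0207],
 [0.0207, 0.1213]].

Step 4 — quadratic form (x̄ - mu_0)^T · S^{-1} · (x̄ - mu_0):
  S^{-1} · (x̄ - mu_0) = (-0.0675, -0.1296),
  (x̄ - mu_0)^T · [...] = (-0.4)·(-0.0675) + (-1)·(-0.1296) = 0.1566.

Step 5 — scale by n: T² = 5 · 0.1566 = 0.7829.

T² ≈ 0.7829


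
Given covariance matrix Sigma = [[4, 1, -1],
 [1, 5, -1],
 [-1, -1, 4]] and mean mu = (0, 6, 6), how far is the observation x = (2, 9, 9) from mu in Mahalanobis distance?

Step 1 — centre the observation: (x - mu) = (2, 3, 3).

Step 2 — invert Sigma (cofactor / det for 3×3, or solve directly):
  Sigma^{-1} = [[0.2754, -0.0435, 0.058],
 [-0.0435, 0.2174, 0.0435],
 [0.058, 0.0435, 0.2754]].

Step 3 — form the quadratic (x - mu)^T · Sigma^{-1} · (x - mu):
  Sigma^{-1} · (x - mu) = (0.5942, 0.6957, 1.0725).
  (x - mu)^T · [Sigma^{-1} · (x - mu)] = (2)·(0.5942) + (3)·(0.6957) + (3)·(1.0725) = 6.4928.

Step 4 — take square root: d = √(6.4928) ≈ 2.5481.

d(x, mu) = √(6.4928) ≈ 2.5481


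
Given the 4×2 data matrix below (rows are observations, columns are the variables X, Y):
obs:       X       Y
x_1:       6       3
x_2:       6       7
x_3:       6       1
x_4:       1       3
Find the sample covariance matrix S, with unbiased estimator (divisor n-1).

Step 1 — column means:
  mean(X) = (6 + 6 + 6 + 1) / 4 = 19/4 = 4.75
  mean(Y) = (3 + 7 + 1 + 3) / 4 = 14/4 = 3.5

Step 2 — sample covariance S[i,j] = (1/(n-1)) · Σ_k (x_{k,i} - mean_i) · (x_{k,j} - mean_j), with n-1 = 3.
  S[X,X] = ((1.25)·(1.25) + (1.25)·(1.25) + (1.25)·(1.25) + (-3.75)·(-3.75)) / 3 = 18.75/3 = 6.25
  S[X,Y] = ((1.25)·(-0.5) + (1.25)·(3.5) + (1.25)·(-2.5) + (-3.75)·(-0.5)) / 3 = 2.5/3 = 0.8333
  S[Y,Y] = ((-0.5)·(-0.5) + (3.5)·(3.5) + (-2.5)·(-2.5) + (-0.5)·(-0.5)) / 3 = 19/3 = 6.3333

S is symmetric (S[j,i] = S[i,j]). Assembling:

S = [[6.25, 0.8333],
 [0.8333, 6.3333]]


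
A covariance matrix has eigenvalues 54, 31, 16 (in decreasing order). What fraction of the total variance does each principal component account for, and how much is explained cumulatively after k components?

Step 1 — total variance = trace(Sigma) = Σ λ_i = 54 + 31 + 16 = 101.

Step 2 — fraction explained by component i = λ_i / Σ λ:
  PC1: 54/101 = 0.5347
  PC2: 31/101 = 0.3069
  PC3: 16/101 = 0.1584

Step 3 — cumulative fraction after k components = (λ_1 + ... + λ_k) / Σ λ:
  k = 1: 54/101 = 0.5347
  k = 2: (54 + 31)/101 = 85/101 = 0.8416
  k = 3: (54 + 31 + 16)/101 = 101/101 = 1

Summary (fraction, with percent):

explained: PC1 0.5347 (53.47%), PC2 0.3069 (30.69%), PC3 0.1584 (15.84%);  cumulative: 0.5347, 0.8416, 1


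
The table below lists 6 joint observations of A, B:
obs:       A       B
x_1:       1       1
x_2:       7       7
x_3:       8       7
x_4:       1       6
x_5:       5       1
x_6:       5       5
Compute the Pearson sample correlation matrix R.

Step 1 — column means:
  mean(A) = (1 + 7 + 8 + 1 + 5 + 5) / 6 = 27/6 = 4.5
  mean(B) = (1 + 7 + 7 + 6 + 1 + 5) / 6 = 27/6 = 4.5

Step 2 — sample variances and covariances s[i,j] = (1/(n-1)) · Σ_k (x_{k,i} - mean_i) · (x_{k,j} - mean_j), with n-1 = 5:
  s[A,A] = ((-3.5)·(-3.5) + (2.5)·(2.5) + (3.5)·(3.5) + (-3.5)·(-3.5) + (0.5)·(0.5) + (0.5)·(0.5)) / 5 = 43.5/5 = 8.7
  s[A,B] = ((-3.5)·(-3.5) + (2.5)·(2.5) + (3.5)·(2.5) + (-3.5)·(1.5) + (0.5)·(-3.5) + (0.5)·(0.5)) / 5 = 20.5/5 = 4.1
  s[B,B] = ((-3.5)·(-3.5) + (2.5)·(2.5) + (2.5)·(2.5) + (1.5)·(1.5) + (-3.5)·(-3.5) + (0.5)·(0.5)) / 5 = 39.5/5 = 7.9
  Sample standard deviations s_i = √(s[i,i]):
  s(A) = √(8.7) = 2.9496
  s(B) = √(7.9) = 2.8107

Step 3 — r_{ij} = s_{ij} / (s_i · s_j):
  r[A,A] = 1 (diagonal).
  r[A,B] = 4.1 / (2.9496 · 2.8107) = 4.1 / 8.2904 = 0.4946
  r[B,B] = 1 (diagonal).

R is symmetric with unit diagonal. Assembling:

R = [[1, 0.4946],
 [0.4946, 1]]


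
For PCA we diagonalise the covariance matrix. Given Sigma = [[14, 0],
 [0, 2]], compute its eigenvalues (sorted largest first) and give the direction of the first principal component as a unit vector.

Step 1 — characteristic polynomial of 2×2 Sigma:
  det(Sigma - λI) = λ² - trace · λ + det = 0.
  trace = 14 + 2 = 16, det = 14·2 - (0)² = 28.
Step 2 — discriminant:
  Δ = trace² - 4·det = 256 - 112 = 144.
Step 3 — eigenvalues:
  λ = (trace ± √Δ)/2 = (16 ± 12)/2,
  λ_1 = 14,  λ_2 = 2.

Step 4 — unit eigenvector for λ_1: Sigma is diagonal, so its eigenvectors are the coordinate axes. λ_1 = 14 is the diagonal entry on the first coordinate axis, hence
  v_1 = (1, 0) (||v_1|| = 1).

λ_1 = 14,  λ_2 = 2;  v_1 ≈ (1, 0)


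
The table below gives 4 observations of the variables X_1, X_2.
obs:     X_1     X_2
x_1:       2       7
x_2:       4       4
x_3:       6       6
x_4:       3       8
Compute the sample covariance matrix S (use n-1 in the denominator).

Step 1 — column means:
  mean(X_1) = (2 + 4 + 6 + 3) / 4 = 15/4 = 3.75
  mean(X_2) = (7 + 4 + 6 + 8) / 4 = 25/4 = 6.25

Step 2 — sample covariance S[i,j] = (1/(n-1)) · Σ_k (x_{k,i} - mean_i) · (x_{k,j} - mean_j), with n-1 = 3.
  S[X_1,X_1] = ((-1.75)·(-1.75) + (0.25)·(0.25) + (2.25)·(2.25) + (-0.75)·(-0.75)) / 3 = 8.75/3 = 2.9167
  S[X_1,X_2] = ((-1.75)·(0.75) + (0.25)·(-2.25) + (2.25)·(-0.25) + (-0.75)·(1.75)) / 3 = -3.75/3 = -1.25
  S[X_2,X_2] = ((0.75)·(0.75) + (-2.25)·(-2.25) + (-0.25)·(-0.25) + (1.75)·(1.75)) / 3 = 8.75/3 = 2.9167

S is symmetric (S[j,i] = S[i,j]). Assembling:

S = [[2.9167, -1.25],
 [-1.25, 2.9167]]


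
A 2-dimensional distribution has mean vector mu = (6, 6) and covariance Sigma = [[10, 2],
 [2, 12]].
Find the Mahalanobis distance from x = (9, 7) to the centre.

Step 1 — centre the observation: (x - mu) = (3, 1).

Step 2 — invert Sigma. det(Sigma) = 10·12 - (2)² = 116.
  Sigma^{-1} = (1/det) · [[d, -b], [-b, a]] = [[0.1034, -0.0172],
 [-0.0172, 0.0862]].

Step 3 — form the quadratic (x - mu)^T · Sigma^{-1} · (x - mu):
  Sigma^{-1} · (x - mu) = (0.2931, 0.0345).
  (x - mu)^T · [Sigma^{-1} · (x - mu)] = (3)·(0.2931) + (1)·(0.0345) = 0.9138.

Step 4 — take square root: d = √(0.9138) ≈ 0.9559.

d(x, mu) = √(0.9138) ≈ 0.9559


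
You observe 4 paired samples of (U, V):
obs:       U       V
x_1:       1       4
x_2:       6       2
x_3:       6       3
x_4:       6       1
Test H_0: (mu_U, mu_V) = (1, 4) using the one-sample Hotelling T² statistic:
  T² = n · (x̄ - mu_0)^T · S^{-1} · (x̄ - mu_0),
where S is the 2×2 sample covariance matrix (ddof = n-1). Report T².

Step 1 — sample mean vector:
  mean(U) = (1 + 6 + 6 + 6) / 4 = 19/4 = 4.75
  mean(V) = (4 + 2 + 3 + 1) / 4 = 10/4 = 2.5
  x̄ = (4.75, 2.5),  deviation x̄ - mu_0 = (4.75, 2.5) - (1, 4) = (3.75, -1.5).

Step 2 — sample covariance matrix, S[i,j] = (1/(n-1)) · Σ_k (x_{k,i} - mean_i) · (x_{k,j} - mean_j), divisor n-1 = 3:
  S[U,U] = ((-3.75)·(-3.75) + (1.25)·(1.25) + (1.25)·(1.25) + (1.25)·(1.25)) / 3 = 18.75/3 = 6.25
  S[U,V] = ((-3.75)·(1.5) + (1.25)·(-0.5) + (1.25)·(0.5) + (1.25)·(-1.5)) / 3 = -7.5/3 = -2.5
  S[V,V] = ((1.5)·(1.5) + (-0.5)·(-0.5) + (0.5)·(0.5) + (-1.5)·(-1.5)) / 3 = 5/3 = 1.6667
  S = [[6.25, -2.5],
 [-2.5, 1.6667]].

Step 3 — invert S. det(S) = 6.25·1.6667 - (-2.5)² = 4.1667.
  S^{-1} = (1/det) · [[d, -b], [-b, a]] = [[0.4, 0.6],
 [0.6, 1.5]].

Step 4 — quadratic form (x̄ - mu_0)^T · S^{-1} · (x̄ - mu_0):
  S^{-1} · (x̄ - mu_0) = (0.6, 0),
  (x̄ - mu_0)^T · [...] = (3.75)·(0.6) + (-1.5)·(0) = 2.25.

Step 5 — scale by n: T² = 4 · 2.25 = 9.

T² ≈ 9


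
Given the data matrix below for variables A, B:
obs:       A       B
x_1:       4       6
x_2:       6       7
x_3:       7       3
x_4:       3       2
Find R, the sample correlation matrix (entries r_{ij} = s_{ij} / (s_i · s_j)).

Step 1 — column means:
  mean(A) = (4 + 6 + 7 + 3) / 4 = 20/4 = 5
  mean(B) = (6 + 7 + 3 + 2) / 4 = 18/4 = 4.5

Step 2 — sample variances and covariances s[i,j] = (1/(n-1)) · Σ_k (x_{k,i} - mean_i) · (x_{k,j} - mean_j), with n-1 = 3:
  s[A,A] = ((-1)·(-1) + (1)·(1) + (2)·(2) + (-2)·(-2)) / 3 = 10/3 = 3.3333
  s[A,B] = ((-1)·(1.5) + (1)·(2.5) + (2)·(-1.5) + (-2)·(-2.5)) / 3 = 3/3 = 1
  s[B,B] = ((1.5)·(1.5) + (2.5)·(2.5) + (-1.5)·(-1.5) + (-2.5)·(-2.5)) / 3 = 17/3 = 5.6667
  Sample standard deviations s_i = √(s[i,i]):
  s(A) = √(3.3333) = 1.8257
  s(B) = √(5.6667) = 2.3805

Step 3 — r_{ij} = s_{ij} / (s_i · s_j):
  r[A,A] = 1 (diagonal).
  r[A,B] = 1 / (1.8257 · 2.3805) = 1 / 4.3461 = 0.2301
  r[B,B] = 1 (diagonal).

R is symmetric with unit diagonal. Assembling:

R = [[1, 0.2301],
 [0.2301, 1]]


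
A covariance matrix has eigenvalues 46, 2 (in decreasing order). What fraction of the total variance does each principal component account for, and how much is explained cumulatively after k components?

Step 1 — total variance = trace(Sigma) = Σ λ_i = 46 + 2 = 48.

Step 2 — fraction explained by component i = λ_i / Σ λ:
  PC1: 46/48 = 0.9583
  PC2: 2/48 = 0.0417

Step 3 — cumulative fraction after k components = (λ_1 + ... + λ_k) / Σ λ:
  k = 1: 46/48 = 0.9583
  k = 2: (46 + 2)/48 = 48/48 = 1

Summary (fraction, with percent):

explained: PC1 0.9583 (95.83%), PC2 0.0417 (4.17%);  cumulative: 0.9583, 1


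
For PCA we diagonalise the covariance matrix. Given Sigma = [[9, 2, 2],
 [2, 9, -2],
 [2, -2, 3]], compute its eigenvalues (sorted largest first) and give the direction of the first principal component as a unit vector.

Step 1 — characteristic polynomial p(λ) = det(λI - Sigma) = λ³ - tr·λ² + c_1·λ - det, where tr = trace, c_1 = sum of the principal 2×2 minors, det = det(Sigma):
  tr = 9 + 9 + 3 = 21,
  c_1 = (9·9 - (2)²) + (9·3 - (2)²) + (9·3 - (-2)²) = 77 + 23 + 23 = 123,
  det = 9·(9·3 - (-2)²) - (2)·((2)·3 - (-2)·(2)) + (2)·((2)·(-2) - 9·(2)) = 9·(23) - (2)·(10) + (2)·(-22) = 143.
  So p(λ) = λ³ - 21λ² + 123λ - 143.
Step 2 — look for an integer root (rational root theorem: any rational root is an integer divisor of 143). Testing λ = 11:
  p(11) = 1331 - 2541 + 1353 - 143 = 0  ✓
  Dividing out (λ - 11): p(λ) = (λ - 11)(λ² - 10λ + 13).
Step 3 — remaining eigenvalues from the quadratic λ² - 10λ + 13 = 0:
  Δ = 10² - 4·13 = 100 - 52 = 48,  λ = (10 ± √48)/2 = (10 ± 6.9282)/2 ≈ 8.4641 or 1.5359.
  Sorted: λ_1 = 11,  λ_2 = 8.4641,  λ_3 = 1.5359  (check: sum = 21 = tr ✓).

Step 4 — unit eigenvector for λ_1 = 11: v spans the null space of (Sigma - λ_1 I), whose rows are
  r_1 = (-2, 2, 2),  r_2 = (2, -2, -2),  r_3 = (2, -2, -8).
  v is orthogonal to every row, so take v ∝ r_1 × r_3 = ((2)·(-8) - (2)·(-2), (2)·(2) - (-2)·(-8), (-2)·(-2) - (2)·(2)) = (-12, -12, 0).
  Rescale (divide by 12; multiply by -1 so the first nonzero entry is positive): u = (1, 1, 0).
  ||u|| = √((1)² + (1)² + (0)²) = √(2) ≈ 1.4142,  v_1 = u/||u|| ≈ (0.7071, 0.7071, 0) (||v_1|| = 1).

λ_1 = 11,  λ_2 = 8.4641,  λ_3 = 1.5359;  v_1 ≈ (0.7071, 0.7071, 0)


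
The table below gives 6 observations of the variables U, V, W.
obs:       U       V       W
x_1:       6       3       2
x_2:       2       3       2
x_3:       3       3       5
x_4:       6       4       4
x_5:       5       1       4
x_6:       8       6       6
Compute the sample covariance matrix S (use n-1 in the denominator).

Step 1 — column means:
  mean(U) = (6 + 2 + 3 + 6 + 5 + 8) / 6 = 30/6 = 5
  mean(V) = (3 + 3 + 3 + 4 + 1 + 6) / 6 = 20/6 = 3.3333
  mean(W) = (2 + 2 + 5 + 4 + 4 + 6) / 6 = 23/6 = 3.8333

Step 2 — sample covariance S[i,j] = (1/(n-1)) · Σ_k (x_{k,i} - mean_i) · (x_{k,j} - mean_j), with n-1 = 5.
  S[U,U] = ((1)·(1) + (-3)·(-3) + (-2)·(-2) + (1)·(1) + (0)·(0) + (3)·(3)) / 5 = 24/5 = 4.8
  S[U,V] = ((1)·(-0.3333) + (-3)·(-0.3333) + (-2)·(-0.3333) + (1)·(0.6667) + (0)·(-2.3333) + (3)·(2.6667)) / 5 = 10/5 = 2
  S[U,W] = ((1)·(-1.8333) + (-3)·(-1.8333) + (-2)·(1.1667) + (1)·(0.1667) + (0)·(0.1667) + (3)·(2.1667)) / 5 = 8/5 = 1.6
  S[V,V] = ((-0.3333)·(-0.3333) + (-0.3333)·(-0.3333) + (-0.3333)·(-0.3333) + (0.6667)·(0.6667) + (-2.3333)·(-2.3333) + (2.6667)·(2.6667)) / 5 = 13.3333/5 = 2.6667
  S[V,W] = ((-0.3333)·(-1.8333) + (-0.3333)·(-1.8333) + (-0.3333)·(1.1667) + (0.6667)·(0.1667) + (-2.3333)·(0.1667) + (2.6667)·(2.1667)) / 5 = 6.3333/5 = 1.2667
  S[W,W] = ((-1.8333)·(-1.8333) + (-1.8333)·(-1.8333) + (1.1667)·(1.1667) + (0.1667)·(0.1667) + (0.1667)·(0.1667) + (2.1667)·(2.1667)) / 5 = 12.8333/5 = 2.5667

S is symmetric (S[j,i] = S[i,j]). Assembling:

S = [[4.8, 2, 1.6],
 [2, 2.6667, 1.2667],
 [1.6, 1.2667, 2.5667]]


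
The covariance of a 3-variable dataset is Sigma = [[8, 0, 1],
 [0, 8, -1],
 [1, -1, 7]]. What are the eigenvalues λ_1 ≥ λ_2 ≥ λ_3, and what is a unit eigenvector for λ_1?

Step 1 — characteristic polynomial p(λ) = det(λI - Sigma) = λ³ - tr·λ² + c_1·λ - det, where tr = trace, c_1 = sum of the principal 2×2 minors, det = det(Sigma):
  tr = 8 + 8 + 7 = 23,
  c_1 = (8·8 - (0)²) + (8·7 - (1)²) + (8·7 - (-1)²) = 64 + 55 + 55 = 174,
  det = 8·(8·7 - (-1)²) - (0)·((0)·7 - (-1)·(1)) + (1)·((0)·(-1) - 8·(1)) = 8·(55) - (0)·(1) + (1)·(-8) = 432.
  So p(λ) = λ³ - 23λ² + 174λ - 432.
Step 2 — look for an integer root (rational root theorem: any rational root is an integer divisor of 432). Testing λ = 6:
  p(6) = 216 - 828 + 1044 - 432 = 0  ✓
  Dividing out (λ - 6): p(λ) = (λ - 6)(λ² - 17λ + 72).
Step 3 — remaining eigenvalues from the quadratic λ² - 17λ + 72 = 0:
  Δ = 17² - 4·72 = 289 - 288 = 1,  λ = (17 ± √1)/2 = (17 ± 1)/2 = 9 or 8.
  Sorted: λ_1 = 9,  λ_2 = 8,  λ_3 = 6  (check: sum = 23 = tr ✓).

Step 4 — unit eigenvector for λ_1 = 9: v spans the null space of (Sigma - λ_1 I), whose rows are
  r_1 = (-1, 0, 1),  r_2 = (0, -1, -1),  r_3 = (1, -1, -2).
  v is orthogonal to every row, so take v ∝ r_1 × r_2 = ((0)·(-1) - (1)·(-1), (1)·(0) - (-1)·(-1), (-1)·(-1) - (0)·(0)) = (1, -1, 1).
  Let u = (1, -1, 1).
  ||u|| = √((1)² + (-1)² + (1)²) = √(3) ≈ 1.7321,  v_1 = u/||u|| ≈ (0.5774, -0.5774, 0.5774) (||v_1|| = 1).

λ_1 = 9,  λ_2 = 8,  λ_3 = 6;  v_1 ≈ (0.5774, -0.5774, 0.5774)


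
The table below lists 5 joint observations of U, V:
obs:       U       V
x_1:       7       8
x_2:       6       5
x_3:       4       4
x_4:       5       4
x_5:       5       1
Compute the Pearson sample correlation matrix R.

Step 1 — column means:
  mean(U) = (7 + 6 + 4 + 5 + 5) / 5 = 27/5 = 5.4
  mean(V) = (8 + 5 + 4 + 4 + 1) / 5 = 22/5 = 4.4

Step 2 — sample variances and covariances s[i,j] = (1/(n-1)) · Σ_k (x_{k,i} - mean_i) · (x_{k,j} - mean_j), with n-1 = 4:
  s[U,U] = ((1.6)·(1.6) + (0.6)·(0.6) + (-1.4)·(-1.4) + (-0.4)·(-0.4) + (-0.4)·(-0.4)) / 4 = 5.2/4 = 1.3
  s[U,V] = ((1.6)·(3.6) + (0.6)·(0.6) + (-1.4)·(-0.4) + (-0.4)·(-0.4) + (-0.4)·(-3.4)) / 4 = 8.2/4 = 2.05
  s[V,V] = ((3.6)·(3.6) + (0.6)·(0.6) + (-0.4)·(-0.4) + (-0.4)·(-0.4) + (-3.4)·(-3.4)) / 4 = 25.2/4 = 6.3
  Sample standard deviations s_i = √(s[i,i]):
  s(U) = √(1.3) = 1.1402
  s(V) = √(6.3) = 2.51

Step 3 — r_{ij} = s_{ij} / (s_i · s_j):
  r[U,U] = 1 (diagonal).
  r[U,V] = 2.05 / (1.1402 · 2.51) = 2.05 / 2.8618 = 0.7163
  r[V,V] = 1 (diagonal).

R is symmetric with unit diagonal. Assembling:

R = [[1, 0.7163],
 [0.7163, 1]]


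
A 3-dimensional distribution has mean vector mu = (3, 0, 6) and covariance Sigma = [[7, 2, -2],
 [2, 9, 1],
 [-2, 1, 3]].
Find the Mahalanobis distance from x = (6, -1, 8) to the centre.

Step 1 — centre the observation: (x - mu) = (3, -1, 2).

Step 2 — invert Sigma (cofactor / det for 3×3, or solve directly):
  Sigma^{-1} = [[0.2063, -0.0635, 0.1587],
 [-0.0635, 0.1349, -0.0873],
 [0.1587, -0.0873, 0.4683]].

Step 3 — form the quadratic (x - mu)^T · Sigma^{-1} · (x - mu):
  Sigma^{-1} · (x - mu) = (1, -0.5, 1.5).
  (x - mu)^T · [Sigma^{-1} · (x - mu)] = (3)·(1) + (-1)·(-0.5) + (2)·(1.5) = 6.5.

Step 4 — take square root: d = √(6.5) ≈ 2.5495.

d(x, mu) = √(6.5) ≈ 2.5495


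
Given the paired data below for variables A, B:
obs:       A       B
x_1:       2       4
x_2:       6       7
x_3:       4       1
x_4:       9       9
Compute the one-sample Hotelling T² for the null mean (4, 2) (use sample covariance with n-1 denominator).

Step 1 — sample mean vector:
  mean(A) = (2 + 6 + 4 + 9) / 4 = 21/4 = 5.25
  mean(B) = (4 + 7 + 1 + 9) / 4 = 21/4 = 5.25
  x̄ = (5.25, 5.25),  deviation x̄ - mu_0 = (5.25, 5.25) - (4, 2) = (1.25, 3.25).

Step 2 — sample covariance matrix, S[i,j] = (1/(n-1)) · Σ_k (x_{k,i} - mean_i) · (x_{k,j} - mean_j), divisor n-1 = 3:
  S[A,A] = ((-3.25)·(-3.25) + (0.75)·(0.75) + (-1.25)·(-1.25) + (3.75)·(3.75)) / 3 = 26.75/3 = 8.9167
  S[A,B] = ((-3.25)·(-1.25) + (0.75)·(1.75) + (-1.25)·(-4.25) + (3.75)·(3.75)) / 3 = 24.75/3 = 8.25
  S[B,B] = ((-1.25)·(-1.25) + (1.75)·(1.75) + (-4.25)·(-4.25) + (3.75)·(3.75)) / 3 = 36.75/3 = 12.25
  S = [[8.9167, 8.25],
 [8.25, 12.25]].

Step 3 — invert S. det(S) = 8.9167·12.25 - (8.25)² = 41.1667.
  S^{-1} = (1/det) · [[d, -b], [-b, a]] = [[0.2976, -0.2004],
 [-0.2004, 0.2166]].

Step 4 — quadratic form (x̄ - mu_0)^T · S^{-1} · (x̄ - mu_0):
  S^{-1} · (x̄ - mu_0) = (-0.2794, 0.4534),
  (x̄ - mu_0)^T · [...] = (1.25)·(-0.2794) + (3.25)·(0.4534) = 1.1245.

Step 5 — scale by n: T² = 4 · 1.1245 = 4.498.

T² ≈ 4.498


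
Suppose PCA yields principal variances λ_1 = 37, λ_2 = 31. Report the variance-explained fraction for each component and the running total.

Step 1 — total variance = trace(Sigma) = Σ λ_i = 37 + 31 = 68.

Step 2 — fraction explained by component i = λ_i / Σ λ:
  PC1: 37/68 = 0.5441
  PC2: 31/68 = 0.4559

Step 3 — cumulative fraction after k components = (λ_1 + ... + λ_k) / Σ λ:
  k = 1: 37/68 = 0.5441
  k = 2: (37 + 31)/68 = 68/68 = 1

Summary (fraction, with percent):

explained: PC1 0.5441 (54.41%), PC2 0.4559 (45.59%);  cumulative: 0.5441, 1


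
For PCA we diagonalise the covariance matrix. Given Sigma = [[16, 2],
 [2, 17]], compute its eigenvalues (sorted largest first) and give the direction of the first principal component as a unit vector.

Step 1 — characteristic polynomial of 2×2 Sigma:
  det(Sigma - λI) = λ² - trace · λ + det = 0.
  trace = 16 + 17 = 33, det = 16·17 - (2)² = 268.
Step 2 — discriminant:
  Δ = trace² - 4·det = 1089 - 1072 = 17.
Step 3 — eigenvalues:
  λ = (trace ± √Δ)/2 = (33 ± 4.1231)/2,
  λ_1 = 18.5616,  λ_2 = 14.4384.

Step 4 — unit eigenvector for λ_1: solve (Sigma - λ_1 I)v = 0. First row:
  (16 - 18.5616)·v_x + (2)·v_y = 0, i.e. (-2.5616)·v_x + (2)·v_y = 0,
  so v ∝ (b, λ_1 - a) = (2, 2.5616) = u.
  ||u|| = √((2)² + (2.5616)²) = √(10.5616) ≈ 3.2499,
  v_1 = u/||u|| ≈ (0.6154, 0.7882) (||v_1|| = 1).

λ_1 = 18.5616,  λ_2 = 14.4384;  v_1 ≈ (0.6154, 0.7882)


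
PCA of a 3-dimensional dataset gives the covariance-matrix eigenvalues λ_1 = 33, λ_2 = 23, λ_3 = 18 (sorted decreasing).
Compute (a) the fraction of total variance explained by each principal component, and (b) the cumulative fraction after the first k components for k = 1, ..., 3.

Step 1 — total variance = trace(Sigma) = Σ λ_i = 33 + 23 + 18 = 74.

Step 2 — fraction explained by component i = λ_i / Σ λ:
  PC1: 33/74 = 0.4459
  PC2: 23/74 = 0.3108
  PC3: 18/74 = 0.2432

Step 3 — cumulative fraction after k components = (λ_1 + ... + λ_k) / Σ λ:
  k = 1: 33/74 = 0.4459
  k = 2: (33 + 23)/74 = 56/74 = 0.7568
  k = 3: (33 + 23 + 18)/74 = 74/74 = 1

Summary (fraction, with percent):

explained: PC1 0.4459 (44.59%), PC2 0.3108 (31.08%), PC3 0.2432 (24.32%);  cumulative: 0.4459, 0.7568, 1


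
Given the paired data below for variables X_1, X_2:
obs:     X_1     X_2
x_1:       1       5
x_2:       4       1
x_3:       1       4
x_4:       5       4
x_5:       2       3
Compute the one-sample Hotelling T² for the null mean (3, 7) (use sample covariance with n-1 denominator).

Step 1 — sample mean vector:
  mean(X_1) = (1 + 4 + 1 + 5 + 2) / 5 = 13/5 = 2.6
  mean(X_2) = (5 + 1 + 4 + 4 + 3) / 5 = 17/5 = 3.4
  x̄ = (2.6, 3.4),  deviation x̄ - mu_0 = (2.6, 3.4) - (3, 7) = (-0.4, -3.6).

Step 2 — sample covariance matrix, S[i,j] = (1/(n-1)) · Σ_k (x_{k,i} - mean_i) · (x_{k,j} - mean_j), divisor n-1 = 4:
  S[X_1,X_1] = ((-1.6)·(-1.6) + (1.4)·(1.4) + (-1.6)·(-1.6) + (2.4)·(2.4) + (-0.6)·(-0.6)) / 4 = 13.2/4 = 3.3
  S[X_1,X_2] = ((-1.6)·(1.6) + (1.4)·(-2.4) + (-1.6)·(0.6) + (2.4)·(0.6) + (-0.6)·(-0.4)) / 4 = -5.2/4 = -1.3
  S[X_2,X_2] = ((1.6)·(1.6) + (-2.4)·(-2.4) + (0.6)·(0.6) + (0.6)·(0.6) + (-0.4)·(-0.4)) / 4 = 9.2/4 = 2.3
  S = [[3.3, -1.3],
 [-1.3, 2.3]].

Step 3 — invert S. det(S) = 3.3·2.3 - (-1.3)² = 5.9.
  S^{-1} = (1/det) · [[d, -b], [-b, a]] = [[0.3898, 0.2203],
 [0.2203, 0.5593]].

Step 4 — quadratic form (x̄ - mu_0)^T · S^{-1} · (x̄ - mu_0):
  S^{-1} · (x̄ - mu_0) = (-0.9492, -2.1017),
  (x̄ - mu_0)^T · [...] = (-0.4)·(-0.9492) + (-3.6)·(-2.1017) = 7.9458.

Step 5 — scale by n: T² = 5 · 7.9458 = 39.7288.

T² ≈ 39.7288


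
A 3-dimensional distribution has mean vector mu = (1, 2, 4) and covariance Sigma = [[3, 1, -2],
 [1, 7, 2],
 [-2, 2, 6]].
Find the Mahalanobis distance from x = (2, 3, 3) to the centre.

Step 1 — centre the observation: (x - mu) = (1, 1, -1).

Step 2 — invert Sigma (cofactor / det for 3×3, or solve directly):
  Sigma^{-1} = [[0.5278, -0.1389, 0.2222],
 [-0.1389, 0.1944, -0.1111],
 [0.2222, -0.1111, 0.2778]].

Step 3 — form the quadratic (x - mu)^T · Sigma^{-1} · (x - mu):
  Sigma^{-1} · (x - mu) = (0.1667, 0.1667, -0.1667).
  (x - mu)^T · [Sigma^{-1} · (x - mu)] = (1)·(0.1667) + (1)·(0.1667) + (-1)·(-0.1667) = 0.5.

Step 4 — take square root: d = √(0.5) ≈ 0.7071.

d(x, mu) = √(0.5) ≈ 0.7071


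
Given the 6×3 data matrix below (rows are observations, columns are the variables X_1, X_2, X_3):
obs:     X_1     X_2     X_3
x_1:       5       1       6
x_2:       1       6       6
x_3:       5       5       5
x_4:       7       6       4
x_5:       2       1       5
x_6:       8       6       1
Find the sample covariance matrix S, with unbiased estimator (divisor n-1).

Step 1 — column means:
  mean(X_1) = (5 + 1 + 5 + 7 + 2 + 8) / 6 = 28/6 = 4.6667
  mean(X_2) = (1 + 6 + 5 + 6 + 1 + 6) / 6 = 25/6 = 4.1667
  mean(X_3) = (6 + 6 + 5 + 4 + 5 + 1) / 6 = 27/6 = 4.5

Step 2 — sample covariance S[i,j] = (1/(n-1)) · Σ_k (x_{k,i} - mean_i) · (x_{k,j} - mean_j), with n-1 = 5.
  S[X_1,X_1] = ((0.3333)·(0.3333) + (-3.6667)·(-3.6667) + (0.3333)·(0.3333) + (2.3333)·(2.3333) + (-2.6667)·(-2.6667) + (3.3333)·(3.3333)) / 5 = 37.3333/5 = 7.4667
  S[X_1,X_2] = ((0.3333)·(-3.1667) + (-3.6667)·(1.8333) + (0.3333)·(0.8333) + (2.3333)·(1.8333) + (-2.6667)·(-3.1667) + (3.3333)·(1.8333)) / 5 = 11.3333/5 = 2.2667
  S[X_1,X_3] = ((0.3333)·(1.5) + (-3.6667)·(1.5) + (0.3333)·(0.5) + (2.3333)·(-0.5) + (-2.6667)·(0.5) + (3.3333)·(-3.5)) / 5 = -19/5 = -3.8
  S[X_2,X_2] = ((-3.1667)·(-3.1667) + (1.8333)·(1.8333) + (0.8333)·(0.8333) + (1.8333)·(1.8333) + (-3.1667)·(-3.1667) + (1.8333)·(1.8333)) / 5 = 30.8333/5 = 6.1667
  S[X_2,X_3] = ((-3.1667)·(1.5) + (1.8333)·(1.5) + (0.8333)·(0.5) + (1.8333)·(-0.5) + (-3.1667)·(0.5) + (1.8333)·(-3.5)) / 5 = -10.5/5 = -2.1
  S[X_3,X_3] = ((1.5)·(1.5) + (1.5)·(1.5) + (0.5)·(0.5) + (-0.5)·(-0.5) + (0.5)·(0.5) + (-3.5)·(-3.5)) / 5 = 17.5/5 = 3.5

S is symmetric (S[j,i] = S[i,j]). Assembling:

S = [[7.4667, 2.2667, -3.8],
 [2.2667, 6.1667, -2.1],
 [-3.8, -2.1, 3.5]]


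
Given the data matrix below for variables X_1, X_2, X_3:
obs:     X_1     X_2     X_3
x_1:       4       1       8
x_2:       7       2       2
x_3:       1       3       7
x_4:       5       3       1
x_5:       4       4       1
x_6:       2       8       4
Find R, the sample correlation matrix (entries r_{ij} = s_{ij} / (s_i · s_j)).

Step 1 — column means:
  mean(X_1) = (4 + 7 + 1 + 5 + 4 + 2) / 6 = 23/6 = 3.8333
  mean(X_2) = (1 + 2 + 3 + 3 + 4 + 8) / 6 = 21/6 = 3.5
  mean(X_3) = (8 + 2 + 7 + 1 + 1 + 4) / 6 = 23/6 = 3.8333

Step 2 — sample variances and covariances s[i,j] = (1/(n-1)) · Σ_k (x_{k,i} - mean_i) · (x_{k,j} - mean_j), with n-1 = 5:
  s[X_1,X_1] = ((0.1667)·(0.1667) + (3.1667)·(3.1667) + (-2.8333)·(-2.8333) + (1.1667)·(1.1667) + (0.1667)·(0.1667) + (-1.8333)·(-1.8333)) / 5 = 22.8333/5 = 4.5667
  s[X_1,X_2] = ((0.1667)·(-2.5) + (3.1667)·(-1.5) + (-2.8333)·(-0.5) + (1.1667)·(-0.5) + (0.1667)·(0.5) + (-1.8333)·(4.5)) / 5 = -12.5/5 = -2.5
  s[X_1,X_3] = ((0.1667)·(4.1667) + (3.1667)·(-1.8333) + (-2.8333)·(3.1667) + (1.1667)·(-2.8333) + (0.1667)·(-2.8333) + (-1.8333)·(0.1667)) / 5 = -18.1667/5 = -3.6333
  s[X_2,X_2] = ((-2.5)·(-2.5) + (-1.5)·(-1.5) + (-0.5)·(-0.5) + (-0.5)·(-0.5) + (0.5)·(0.5) + (4.5)·(4.5)) / 5 = 29.5/5 = 5.9
  s[X_2,X_3] = ((-2.5)·(4.1667) + (-1.5)·(-1.8333) + (-0.5)·(3.1667) + (-0.5)·(-2.8333) + (0.5)·(-2.8333) + (4.5)·(0.1667)) / 5 = -8.5/5 = -1.7
  s[X_3,X_3] = ((4.1667)·(4.1667) + (-1.8333)·(-1.8333) + (3.1667)·(3.1667) + (-2.8333)·(-2.8333) + (-2.8333)·(-2.8333) + (0.1667)·(0.1667)) / 5 = 46.8333/5 = 9.3667
  Sample standard deviations s_i = √(s[i,i]):
  s(X_1) = √(4.5667) = 2.137
  s(X_2) = √(5.9) = 2.429
  s(X_3) = √(9.3667) = 3.0605

Step 3 — r_{ij} = s_{ij} / (s_i · s_j):
  r[X_1,X_1] = 1 (diagonal).
  r[X_1,X_2] = -2.5 / (2.137 · 2.429) = -2.5 / 5.1907 = -0.4816
  r[X_1,X_3] = -3.6333 / (2.137 · 3.0605) = -3.6333 / 6.5402 = -0.5555
  r[X_2,X_2] = 1 (diagonal).
  r[X_2,X_3] = -1.7 / (2.429 · 3.0605) = -1.7 / 7.4339 = -0.2287
  r[X_3,X_3] = 1 (diagonal).

R is symmetric with unit diagonal. Assembling:

R = [[1, -0.4816, -0.5555],
 [-0.4816, 1, -0.2287],
 [-0.5555, -0.2287, 1]]


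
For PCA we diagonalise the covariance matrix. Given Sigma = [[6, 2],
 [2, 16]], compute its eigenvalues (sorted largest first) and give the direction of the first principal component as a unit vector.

Step 1 — characteristic polynomial of 2×2 Sigma:
  det(Sigma - λI) = λ² - trace · λ + det = 0.
  trace = 6 + 16 = 22, det = 6·16 - (2)² = 92.
Step 2 — discriminant:
  Δ = trace² - 4·det = 484 - 368 = 116.
Step 3 — eigenvalues:
  λ = (trace ± √Δ)/2 = (22 ± 10.7703)/2,
  λ_1 = 16.3852,  λ_2 = 5.6148.

Step 4 — unit eigenvector for λ_1: solve (Sigma - λ_1 I)v = 0. First row:
  (6 - 16.3852)·v_x + (2)·v_y = 0, i.e. (-10.3852)·v_x + (2)·v_y = 0,
  so v ∝ (b, λ_1 - a) = (2, 10.3852) = u.
  ||u|| = √((2)² + (10.3852)²) = √(111.8516) ≈ 10.576,
  v_1 = u/||u|| ≈ (0.1891, 0.982) (||v_1|| = 1).

λ_1 = 16.3852,  λ_2 = 5.6148;  v_1 ≈ (0.1891, 0.982)


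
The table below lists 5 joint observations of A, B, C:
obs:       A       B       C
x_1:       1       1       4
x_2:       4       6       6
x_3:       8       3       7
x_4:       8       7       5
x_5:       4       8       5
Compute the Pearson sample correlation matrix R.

Step 1 — column means:
  mean(A) = (1 + 4 + 8 + 8 + 4) / 5 = 25/5 = 5
  mean(B) = (1 + 6 + 3 + 7 + 8) / 5 = 25/5 = 5
  mean(C) = (4 + 6 + 7 + 5 + 5) / 5 = 27/5 = 5.4

Step 2 — sample variances and covariances s[i,j] = (1/(n-1)) · Σ_k (x_{k,i} - mean_i) · (x_{k,j} - mean_j), with n-1 = 4:
  s[A,A] = ((-4)·(-4) + (-1)·(-1) + (3)·(3) + (3)·(3) + (-1)·(-1)) / 4 = 36/4 = 9
  s[A,B] = ((-4)·(-4) + (-1)·(1) + (3)·(-2) + (3)·(2) + (-1)·(3)) / 4 = 12/4 = 3
  s[A,C] = ((-4)·(-1.4) + (-1)·(0.6) + (3)·(1.6) + (3)·(-0.4) + (-1)·(-0.4)) / 4 = 9/4 = 2.25
  s[B,B] = ((-4)·(-4) + (1)·(1) + (-2)·(-2) + (2)·(2) + (3)·(3)) / 4 = 34/4 = 8.5
  s[B,C] = ((-4)·(-1.4) + (1)·(0.6) + (-2)·(1.6) + (2)·(-0.4) + (3)·(-0.4)) / 4 = 1/4 = 0.25
  s[C,C] = ((-1.4)·(-1.4) + (0.6)·(0.6) + (1.6)·(1.6) + (-0.4)·(-0.4) + (-0.4)·(-0.4)) / 4 = 5.2/4 = 1.3
  Sample standard deviations s_i = √(s[i,i]):
  s(A) = √(9) = 3
  s(B) = √(8.5) = 2.9155
  s(C) = √(1.3) = 1.1402

Step 3 — r_{ij} = s_{ij} / (s_i · s_j):
  r[A,A] = 1 (diagonal).
  r[A,B] = 3 / (3 · 2.9155) = 3 / 8.7464 = 0.343
  r[A,C] = 2.25 / (3 · 1.1402) = 2.25 / 3.4205 = 0.6578
  r[B,B] = 1 (diagonal).
  r[B,C] = 0.25 / (2.9155 · 1.1402) = 0.25 / 3.3242 = 0.0752
  r[C,C] = 1 (diagonal).

R is symmetric with unit diagonal. Assembling:

R = [[1, 0.343, 0.6578],
 [0.343, 1, 0.0752],
 [0.6578, 0.0752, 1]]


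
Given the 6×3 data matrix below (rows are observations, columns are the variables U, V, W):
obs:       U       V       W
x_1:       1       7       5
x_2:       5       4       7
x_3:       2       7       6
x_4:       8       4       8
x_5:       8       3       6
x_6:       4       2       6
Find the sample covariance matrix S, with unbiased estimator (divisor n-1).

Step 1 — column means:
  mean(U) = (1 + 5 + 2 + 8 + 8 + 4) / 6 = 28/6 = 4.6667
  mean(V) = (7 + 4 + 7 + 4 + 3 + 2) / 6 = 27/6 = 4.5
  mean(W) = (5 + 7 + 6 + 8 + 6 + 6) / 6 = 38/6 = 6.3333

Step 2 — sample covariance S[i,j] = (1/(n-1)) · Σ_k (x_{k,i} - mean_i) · (x_{k,j} - mean_j), with n-1 = 5.
  S[U,U] = ((-3.6667)·(-3.6667) + (0.3333)·(0.3333) + (-2.6667)·(-2.6667) + (3.3333)·(3.3333) + (3.3333)·(3.3333) + (-0.6667)·(-0.6667)) / 5 = 43.3333/5 = 8.6667
  S[U,V] = ((-3.6667)·(2.5) + (0.3333)·(-0.5) + (-2.6667)·(2.5) + (3.3333)·(-0.5) + (3.3333)·(-1.5) + (-0.6667)·(-2.5)) / 5 = -21/5 = -4.2
  S[U,W] = ((-3.6667)·(-1.3333) + (0.3333)·(0.6667) + (-2.6667)·(-0.3333) + (3.3333)·(1.6667) + (3.3333)·(-0.3333) + (-0.6667)·(-0.3333)) / 5 = 10.6667/5 = 2.1333
  S[V,V] = ((2.5)·(2.5) + (-0.5)·(-0.5) + (2.5)·(2.5) + (-0.5)·(-0.5) + (-1.5)·(-1.5) + (-2.5)·(-2.5)) / 5 = 21.5/5 = 4.3
  S[V,W] = ((2.5)·(-1.3333) + (-0.5)·(0.6667) + (2.5)·(-0.3333) + (-0.5)·(1.6667) + (-1.5)·(-0.3333) + (-2.5)·(-0.3333)) / 5 = -4/5 = -0.8
  S[W,W] = ((-1.3333)·(-1.3333) + (0.6667)·(0.6667) + (-0.3333)·(-0.3333) + (1.6667)·(1.6667) + (-0.3333)·(-0.3333) + (-0.3333)·(-0.3333)) / 5 = 5.3333/5 = 1.0667

S is symmetric (S[j,i] = S[i,j]). Assembling:

S = [[8.6667, -4.2, 2.1333],
 [-4.2, 4.3, -0.8],
 [2.1333, -0.8, 1.0667]]


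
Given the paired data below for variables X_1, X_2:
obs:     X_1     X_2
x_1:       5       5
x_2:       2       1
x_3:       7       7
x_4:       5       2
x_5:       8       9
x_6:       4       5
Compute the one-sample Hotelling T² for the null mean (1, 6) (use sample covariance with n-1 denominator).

Step 1 — sample mean vector:
  mean(X_1) = (5 + 2 + 7 + 5 + 8 + 4) / 6 = 31/6 = 5.1667
  mean(X_2) = (5 + 1 + 7 + 2 + 9 + 5) / 6 = 29/6 = 4.8333
  x̄ = (5.1667, 4.8333),  deviation x̄ - mu_0 = (5.1667, 4.8333) - (1, 6) = (4.1667, -1.1667).

Step 2 — sample covariance matrix, S[i,j] = (1/(n-1)) · Σ_k (x_{k,i} - mean_i) · (x_{k,j} - mean_j), divisor n-1 = 5:
  S[X_1,X_1] = ((-0.1667)·(-0.1667) + (-3.1667)·(-3.1667) + (1.8333)·(1.8333) + (-0.1667)·(-0.1667) + (2.8333)·(2.8333) + (-1.1667)·(-1.1667)) / 5 = 22.8333/5 = 4.5667
  S[X_1,X_2] = ((-0.1667)·(0.1667) + (-3.1667)·(-3.8333) + (1.8333)·(2.1667) + (-0.1667)·(-2.8333) + (2.8333)·(4.1667) + (-1.1667)·(0.1667)) / 5 = 28.1667/5 = 5.6333
  S[X_2,X_2] = ((0.1667)·(0.1667) + (-3.8333)·(-3.8333) + (2.1667)·(2.1667) + (-2.8333)·(-2.8333) + (4.1667)·(4.1667) + (0.1667)·(0.1667)) / 5 = 44.8333/5 = 8.9667
  S = [[4.5667, 5.6333],
 [5.6333, 8.9667]].

Step 3 — invert S. det(S) = 4.5667·8.9667 - (5.6333)² = 9.2133.
  S^{-1} = (1/det) · [[d, -b], [-b, a]] = [[0.9732, -0.6114],
 [-0.6114, 0.4957]].

Step 4 — quadratic form (x̄ - mu_0)^T · S^{-1} · (x̄ - mu_0):
  S^{-1} · (x̄ - mu_0) = (4.7685, -3.1259),
  (x̄ - mu_0)^T · [...] = (4.1667)·(4.7685) + (-1.1667)·(-3.1259) = 23.5154.

Step 5 — scale by n: T² = 6 · 23.5154 = 141.0926.

T² ≈ 141.0926


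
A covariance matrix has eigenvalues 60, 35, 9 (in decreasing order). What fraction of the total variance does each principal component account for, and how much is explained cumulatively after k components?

Step 1 — total variance = trace(Sigma) = Σ λ_i = 60 + 35 + 9 = 104.

Step 2 — fraction explained by component i = λ_i / Σ λ:
  PC1: 60/104 = 0.5769
  PC2: 35/104 = 0.3365
  PC3: 9/104 = 0.0865

Step 3 — cumulative fraction after k components = (λ_1 + ... + λ_k) / Σ λ:
  k = 1: 60/104 = 0.5769
  k = 2: (60 + 35)/104 = 95/104 = 0.9135
  k = 3: (60 + 35 + 9)/104 = 104/104 = 1

Summary (fraction, with percent):

explained: PC1 0.5769 (57.69%), PC2 0.3365 (33.65%), PC3 0.0865 (8.65%);  cumulative: 0.5769, 0.9135, 1


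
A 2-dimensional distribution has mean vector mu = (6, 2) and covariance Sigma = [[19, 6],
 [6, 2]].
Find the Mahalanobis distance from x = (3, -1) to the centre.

Step 1 — centre the observation: (x - mu) = (-3, -3).

Step 2 — invert Sigma. det(Sigma) = 19·2 - (6)² = 2.
  Sigma^{-1} = (1/det) · [[d, -b], [-b, a]] = [[1, -3],
 [-3, 9.5]].

Step 3 — form the quadratic (x - mu)^T · Sigma^{-1} · (x - mu):
  Sigma^{-1} · (x - mu) = (6, -19.5).
  (x - mu)^T · [Sigma^{-1} · (x - mu)] = (-3)·(6) + (-3)·(-19.5) = 40.5.

Step 4 — take square root: d = √(40.5) ≈ 6.364.

d(x, mu) = √(40.5) ≈ 6.364


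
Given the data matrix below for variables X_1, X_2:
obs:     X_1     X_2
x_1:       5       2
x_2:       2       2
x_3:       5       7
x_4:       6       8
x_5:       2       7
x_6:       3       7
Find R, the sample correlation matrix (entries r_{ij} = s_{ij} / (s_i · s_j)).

Step 1 — column means:
  mean(X_1) = (5 + 2 + 5 + 6 + 2 + 3) / 6 = 23/6 = 3.8333
  mean(X_2) = (2 + 2 + 7 + 8 + 7 + 7) / 6 = 33/6 = 5.5

Step 2 — sample variances and covariances s[i,j] = (1/(n-1)) · Σ_k (x_{k,i} - mean_i) · (x_{k,j} - mean_j), with n-1 = 5:
  s[X_1,X_1] = ((1.1667)·(1.1667) + (-1.8333)·(-1.8333) + (1.1667)·(1.1667) + (2.1667)·(2.1667) + (-1.8333)·(-1.8333) + (-0.8333)·(-0.8333)) / 5 = 14.8333/5 = 2.9667
  s[X_1,X_2] = ((1.1667)·(-3.5) + (-1.8333)·(-3.5) + (1.1667)·(1.5) + (2.1667)·(2.5) + (-1.8333)·(1.5) + (-0.8333)·(1.5)) / 5 = 5.5/5 = 1.1
  s[X_2,X_2] = ((-3.5)·(-3.5) + (-3.5)·(-3.5) + (1.5)·(1.5) + (2.5)·(2.5) + (1.5)·(1.5) + (1.5)·(1.5)) / 5 = 37.5/5 = 7.5
  Sample standard deviations s_i = √(s[i,i]):
  s(X_1) = √(2.9667) = 1.7224
  s(X_2) = √(7.5) = 2.7386

Step 3 — r_{ij} = s_{ij} / (s_i · s_j):
  r[X_1,X_1] = 1 (diagonal).
  r[X_1,X_2] = 1.1 / (1.7224 · 2.7386) = 1.1 / 4.717 = 0.2332
  r[X_2,X_2] = 1 (diagonal).

R is symmetric with unit diagonal. Assembling:

R = [[1, 0.2332],
 [0.2332, 1]]


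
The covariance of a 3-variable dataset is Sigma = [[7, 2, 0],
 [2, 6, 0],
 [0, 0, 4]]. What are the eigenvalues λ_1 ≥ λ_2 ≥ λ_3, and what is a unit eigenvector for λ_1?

Step 1 — characteristic polynomial p(λ) = det(λI - Sigma) = λ³ - tr·λ² + c_1·λ - det, where tr = trace, c_1 = sum of the principal 2×2 minors, det = det(Sigma):
  tr = 7 + 6 + 4 = 17,
  c_1 = (7·6 - (2)²) + (7·4 - (0)²) + (6·4 - (0)²) = 38 + 28 + 24 = 90,
  det = 7·(6·4 - (0)²) - (2)·((2)·4 - (0)·(0)) + (0)·((2)·(0) - 6·(0)) = 7·(24) - (2)·(8) + (0)·(0) = 152.
  So p(λ) = λ³ - 17λ² + 90λ - 152.
Step 2 — look for an integer root (rational root theorem: any rational root is an integer divisor of 152). Testing λ = 4:
  p(4) = 64 - 272 + 360 - 152 = 0  ✓
  Dividing out (λ - 4): p(λ) = (λ - 4)(λ² - 13λ + 38).
Step 3 — remaining eigenvalues from the quadratic λ² - 13λ + 38 = 0:
  Δ = 13² - 4·38 = 169 - 152 = 17,  λ = (13 ± √17)/2 = (13 ± 4.1231)/2 ≈ 8.5616 or 4.4384.
  Sorted: λ_1 = 8.5616,  λ_2 = 4.4384,  λ_3 = 4  (check: sum = 17 = tr ✓).

Step 4 — unit eigenvector for λ_1 ≈ 8.5616: v spans the null space of (Sigma - λ_1 I), whose rows are
  r_1 = (-1.5616, 2, 0),  r_2 = (2, -2.5616, 0),  r_3 = (0, 0, -4.5616).
  v is orthogonal to every row, so take v ∝ r_1 × r_3 = ((2)·(-4.5616) - (0)·(0), (0)·(0) - (-1.5616)·(-4.5616), (-1.5616)·(0) - (2)·(0)) ≈ (-9.1231, -7.1231, 0).
  Rescale (multiply by -1 so the first nonzero entry is positive): u = (9.1231, 7.1231, 0).
  ||u|| = √((9.1231)² + (7.1231)² + (0)²) = √(133.9697) ≈ 11.5745,  v_1 = u/||u|| ≈ (0.7882, 0.6154, 0) (||v_1|| = 1).

λ_1 = 8.5616,  λ_2 = 4.4384,  λ_3 = 4;  v_1 ≈ (0.7882, 0.6154, 0)


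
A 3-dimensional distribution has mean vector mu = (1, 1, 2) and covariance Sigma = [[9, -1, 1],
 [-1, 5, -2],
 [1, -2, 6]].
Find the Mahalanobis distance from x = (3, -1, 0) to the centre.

Step 1 — centre the observation: (x - mu) = (2, -2, -2).

Step 2 — invert Sigma (cofactor / det for 3×3, or solve directly):
  Sigma^{-1} = [[0.1145, 0.0176, -0.0132],
 [0.0176, 0.2335, 0.0749],
 [-0.0132, 0.0749, 0.1938]].

Step 3 — form the quadratic (x - mu)^T · Sigma^{-1} · (x - mu):
  Sigma^{-1} · (x - mu) = (0.2203, -0.5815, -0.5639).
  (x - mu)^T · [Sigma^{-1} · (x - mu)] = (2)·(0.2203) + (-2)·(-0.5815) + (-2)·(-0.5639) = 2.7313.

Step 4 — take square root: d = √(2.7313) ≈ 1.6527.

d(x, mu) = √(2.7313) ≈ 1.6527


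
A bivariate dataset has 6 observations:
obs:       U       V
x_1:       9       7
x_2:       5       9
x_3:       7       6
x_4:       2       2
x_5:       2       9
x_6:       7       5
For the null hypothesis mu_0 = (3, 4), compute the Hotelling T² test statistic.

Step 1 — sample mean vector:
  mean(U) = (9 + 5 + 7 + 2 + 2 + 7) / 6 = 32/6 = 5.3333
  mean(V) = (7 + 9 + 6 + 2 + 9 + 5) / 6 = 38/6 = 6.3333
  x̄ = (5.3333, 6.3333),  deviation x̄ - mu_0 = (5.3333, 6.3333) - (3, 4) = (2.3333, 2.3333).

Step 2 — sample covariance matrix, S[i,j] = (1/(n-1)) · Σ_k (x_{k,i} - mean_i) · (x_{k,j} - mean_j), divisor n-1 = 5:
  S[U,U] = ((3.6667)·(3.6667) + (-0.3333)·(-0.3333) + (1.6667)·(1.6667) + (-3.3333)·(-3.3333) + (-3.3333)·(-3.3333) + (1.6667)·(1.6667)) / 5 = 41.3333/5 = 8.2667
  S[U,V] = ((3.6667)·(0.6667) + (-0.3333)·(2.6667) + (1.6667)·(-0.3333) + (-3.3333)·(-4.3333) + (-3.3333)·(2.6667) + (1.6667)·(-1.3333)) / 5 = 4.3333/5 = 0.8667
  S[V,V] = ((0.6667)·(0.6667) + (2.6667)·(2.6667) + (-0.3333)·(-0.3333) + (-4.3333)·(-4.3333) + (2.6667)·(2.6667) + (-1.3333)·(-1.3333)) / 5 = 35.3333/5 = 7.0667
  S = [[8.2667, 0.8667],
 [0.8667, 7.0667]].

Step 3 — invert S. det(S) = 8.2667·7.0667 - (0.8667)² = 57.6667.
  S^{-1} = (1/det) · [[d, -b], [-b, a]] = [[0.1225, -0.015],
 [-0.015, 0.1434]].

Step 4 — quadratic form (x̄ - mu_0)^T · S^{-1} · (x̄ - mu_0):
  S^{-1} · (x̄ - mu_0) = (0.2509, 0.2994),
  (x̄ - mu_0)^T · [...] = (2.3333)·(0.2509) + (2.3333)·(0.2994) = 1.284.

Step 5 — scale by n: T² = 6 · 1.284 = 7.704.

T² ≈ 7.704


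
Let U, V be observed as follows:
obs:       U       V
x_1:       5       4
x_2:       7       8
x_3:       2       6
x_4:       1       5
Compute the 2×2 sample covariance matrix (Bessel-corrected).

Step 1 — column means:
  mean(U) = (5 + 7 + 2 + 1) / 4 = 15/4 = 3.75
  mean(V) = (4 + 8 + 6 + 5) / 4 = 23/4 = 5.75

Step 2 — sample covariance S[i,j] = (1/(n-1)) · Σ_k (x_{k,i} - mean_i) · (x_{k,j} - mean_j), with n-1 = 3.
  S[U,U] = ((1.25)·(1.25) + (3.25)·(3.25) + (-1.75)·(-1.75) + (-2.75)·(-2.75)) / 3 = 22.75/3 = 7.5833
  S[U,V] = ((1.25)·(-1.75) + (3.25)·(2.25) + (-1.75)·(0.25) + (-2.75)·(-0.75)) / 3 = 6.75/3 = 2.25
  S[V,V] = ((-1.75)·(-1.75) + (2.25)·(2.25) + (0.25)·(0.25) + (-0.75)·(-0.75)) / 3 = 8.75/3 = 2.9167

S is symmetric (S[j,i] = S[i,j]). Assembling:

S = [[7.5833, 2.25],
 [2.25, 2.9167]]


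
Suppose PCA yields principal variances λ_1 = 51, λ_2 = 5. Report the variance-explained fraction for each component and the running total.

Step 1 — total variance = trace(Sigma) = Σ λ_i = 51 + 5 = 56.

Step 2 — fraction explained by component i = λ_i / Σ λ:
  PC1: 51/56 = 0.9107
  PC2: 5/56 = 0.0893

Step 3 — cumulative fraction after k components = (λ_1 + ... + λ_k) / Σ λ:
  k = 1: 51/56 = 0.9107
  k = 2: (51 + 5)/56 = 56/56 = 1

Summary (fraction, with percent):

explained: PC1 0.9107 (91.07%), PC2 0.0893 (8.93%);  cumulative: 0.9107, 1
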